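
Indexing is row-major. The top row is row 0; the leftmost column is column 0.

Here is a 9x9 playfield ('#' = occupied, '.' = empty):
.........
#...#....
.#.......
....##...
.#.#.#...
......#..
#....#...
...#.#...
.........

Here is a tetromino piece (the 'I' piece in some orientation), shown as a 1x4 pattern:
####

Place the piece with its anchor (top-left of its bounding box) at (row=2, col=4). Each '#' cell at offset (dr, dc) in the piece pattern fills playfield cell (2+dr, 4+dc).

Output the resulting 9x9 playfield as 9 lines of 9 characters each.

Fill (2+0,4+0) = (2,4)
Fill (2+0,4+1) = (2,5)
Fill (2+0,4+2) = (2,6)
Fill (2+0,4+3) = (2,7)

Answer: .........
#...#....
.#..####.
....##...
.#.#.#...
......#..
#....#...
...#.#...
.........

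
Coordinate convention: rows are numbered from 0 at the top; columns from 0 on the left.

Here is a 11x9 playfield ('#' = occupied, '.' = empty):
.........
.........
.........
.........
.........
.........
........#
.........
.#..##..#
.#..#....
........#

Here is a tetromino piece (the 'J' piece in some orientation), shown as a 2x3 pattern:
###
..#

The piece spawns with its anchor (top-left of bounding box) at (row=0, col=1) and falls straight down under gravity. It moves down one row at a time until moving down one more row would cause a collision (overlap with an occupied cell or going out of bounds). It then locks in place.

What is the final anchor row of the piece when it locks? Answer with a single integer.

Answer: 7

Derivation:
Spawn at (row=0, col=1). Try each row:
  row 0: fits
  row 1: fits
  row 2: fits
  row 3: fits
  row 4: fits
  row 5: fits
  row 6: fits
  row 7: fits
  row 8: blocked -> lock at row 7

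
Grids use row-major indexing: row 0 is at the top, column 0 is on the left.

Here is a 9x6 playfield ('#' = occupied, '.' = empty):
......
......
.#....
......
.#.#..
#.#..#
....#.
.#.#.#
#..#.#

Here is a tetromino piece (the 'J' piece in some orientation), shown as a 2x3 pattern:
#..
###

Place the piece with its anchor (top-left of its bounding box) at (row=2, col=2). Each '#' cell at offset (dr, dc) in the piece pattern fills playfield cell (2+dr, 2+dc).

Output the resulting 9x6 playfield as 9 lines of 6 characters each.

Fill (2+0,2+0) = (2,2)
Fill (2+1,2+0) = (3,2)
Fill (2+1,2+1) = (3,3)
Fill (2+1,2+2) = (3,4)

Answer: ......
......
.##...
..###.
.#.#..
#.#..#
....#.
.#.#.#
#..#.#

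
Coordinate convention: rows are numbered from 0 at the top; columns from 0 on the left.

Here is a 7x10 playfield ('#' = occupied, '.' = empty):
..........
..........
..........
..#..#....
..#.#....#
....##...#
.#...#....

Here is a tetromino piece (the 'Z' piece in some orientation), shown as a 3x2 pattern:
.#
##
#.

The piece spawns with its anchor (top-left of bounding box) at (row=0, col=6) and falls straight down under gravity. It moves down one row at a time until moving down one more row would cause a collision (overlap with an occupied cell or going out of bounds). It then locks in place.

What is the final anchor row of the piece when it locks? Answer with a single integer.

Answer: 4

Derivation:
Spawn at (row=0, col=6). Try each row:
  row 0: fits
  row 1: fits
  row 2: fits
  row 3: fits
  row 4: fits
  row 5: blocked -> lock at row 4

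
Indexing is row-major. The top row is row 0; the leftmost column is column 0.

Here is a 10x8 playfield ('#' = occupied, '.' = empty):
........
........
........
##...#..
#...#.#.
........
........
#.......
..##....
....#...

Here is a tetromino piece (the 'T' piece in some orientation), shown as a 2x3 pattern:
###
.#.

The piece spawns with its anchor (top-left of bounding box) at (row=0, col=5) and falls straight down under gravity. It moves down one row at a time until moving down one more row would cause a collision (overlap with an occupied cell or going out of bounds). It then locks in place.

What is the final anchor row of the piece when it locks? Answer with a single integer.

Answer: 2

Derivation:
Spawn at (row=0, col=5). Try each row:
  row 0: fits
  row 1: fits
  row 2: fits
  row 3: blocked -> lock at row 2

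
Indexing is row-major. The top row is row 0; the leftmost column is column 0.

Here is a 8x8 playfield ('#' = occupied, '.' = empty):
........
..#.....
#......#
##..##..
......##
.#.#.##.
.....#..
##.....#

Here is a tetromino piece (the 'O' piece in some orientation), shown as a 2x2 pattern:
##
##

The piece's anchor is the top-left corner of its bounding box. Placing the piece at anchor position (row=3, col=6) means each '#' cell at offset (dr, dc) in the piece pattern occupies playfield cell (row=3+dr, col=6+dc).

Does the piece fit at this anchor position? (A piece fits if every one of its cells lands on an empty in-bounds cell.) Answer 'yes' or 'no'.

Answer: no

Derivation:
Check each piece cell at anchor (3, 6):
  offset (0,0) -> (3,6): empty -> OK
  offset (0,1) -> (3,7): empty -> OK
  offset (1,0) -> (4,6): occupied ('#') -> FAIL
  offset (1,1) -> (4,7): occupied ('#') -> FAIL
All cells valid: no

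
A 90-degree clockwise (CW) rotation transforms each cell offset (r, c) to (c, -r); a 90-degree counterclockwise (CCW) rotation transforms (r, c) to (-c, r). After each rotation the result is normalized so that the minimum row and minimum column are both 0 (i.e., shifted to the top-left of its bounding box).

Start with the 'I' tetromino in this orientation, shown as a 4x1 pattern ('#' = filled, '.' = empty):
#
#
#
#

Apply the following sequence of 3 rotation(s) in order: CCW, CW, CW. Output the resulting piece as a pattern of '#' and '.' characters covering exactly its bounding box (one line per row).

Start:
#
#
#
#
After rotation 1 (CCW):
####
After rotation 2 (CW):
#
#
#
#
After rotation 3 (CW):
####

Answer: ####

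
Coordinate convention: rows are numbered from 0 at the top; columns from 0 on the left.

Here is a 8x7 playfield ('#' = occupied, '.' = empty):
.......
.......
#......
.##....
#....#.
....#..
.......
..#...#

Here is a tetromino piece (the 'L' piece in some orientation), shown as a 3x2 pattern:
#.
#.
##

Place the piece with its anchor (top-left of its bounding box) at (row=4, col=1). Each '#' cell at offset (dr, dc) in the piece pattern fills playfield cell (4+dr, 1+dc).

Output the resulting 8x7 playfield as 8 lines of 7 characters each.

Fill (4+0,1+0) = (4,1)
Fill (4+1,1+0) = (5,1)
Fill (4+2,1+0) = (6,1)
Fill (4+2,1+1) = (6,2)

Answer: .......
.......
#......
.##....
##...#.
.#..#..
.##....
..#...#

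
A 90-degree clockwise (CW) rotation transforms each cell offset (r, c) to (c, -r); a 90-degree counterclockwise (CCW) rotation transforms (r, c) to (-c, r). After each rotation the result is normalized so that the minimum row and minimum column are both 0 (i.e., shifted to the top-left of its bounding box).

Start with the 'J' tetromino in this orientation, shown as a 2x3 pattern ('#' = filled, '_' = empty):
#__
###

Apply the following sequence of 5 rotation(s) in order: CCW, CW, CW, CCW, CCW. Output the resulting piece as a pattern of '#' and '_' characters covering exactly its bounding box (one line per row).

Start:
#__
###
After rotation 1 (CCW):
_#
_#
##
After rotation 2 (CW):
#__
###
After rotation 3 (CW):
##
#_
#_
After rotation 4 (CCW):
#__
###
After rotation 5 (CCW):
_#
_#
##

Answer: _#
_#
##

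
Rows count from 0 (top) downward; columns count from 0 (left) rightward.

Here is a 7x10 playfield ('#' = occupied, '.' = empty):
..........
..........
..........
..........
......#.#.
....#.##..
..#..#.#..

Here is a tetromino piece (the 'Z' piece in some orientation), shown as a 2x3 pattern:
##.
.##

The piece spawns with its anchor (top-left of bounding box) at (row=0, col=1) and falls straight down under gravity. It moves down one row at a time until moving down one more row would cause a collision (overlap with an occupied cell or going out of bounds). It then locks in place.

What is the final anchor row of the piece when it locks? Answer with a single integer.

Spawn at (row=0, col=1). Try each row:
  row 0: fits
  row 1: fits
  row 2: fits
  row 3: fits
  row 4: fits
  row 5: blocked -> lock at row 4

Answer: 4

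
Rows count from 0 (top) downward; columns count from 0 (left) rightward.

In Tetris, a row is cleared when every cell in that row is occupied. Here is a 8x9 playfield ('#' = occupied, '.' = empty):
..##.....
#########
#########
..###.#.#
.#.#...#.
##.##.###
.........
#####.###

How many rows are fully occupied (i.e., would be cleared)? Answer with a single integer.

Check each row:
  row 0: 7 empty cells -> not full
  row 1: 0 empty cells -> FULL (clear)
  row 2: 0 empty cells -> FULL (clear)
  row 3: 4 empty cells -> not full
  row 4: 6 empty cells -> not full
  row 5: 2 empty cells -> not full
  row 6: 9 empty cells -> not full
  row 7: 1 empty cell -> not full
Total rows cleared: 2

Answer: 2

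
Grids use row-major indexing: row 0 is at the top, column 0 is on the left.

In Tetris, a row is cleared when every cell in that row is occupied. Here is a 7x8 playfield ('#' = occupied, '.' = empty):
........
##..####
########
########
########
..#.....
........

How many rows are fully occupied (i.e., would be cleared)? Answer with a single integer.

Check each row:
  row 0: 8 empty cells -> not full
  row 1: 2 empty cells -> not full
  row 2: 0 empty cells -> FULL (clear)
  row 3: 0 empty cells -> FULL (clear)
  row 4: 0 empty cells -> FULL (clear)
  row 5: 7 empty cells -> not full
  row 6: 8 empty cells -> not full
Total rows cleared: 3

Answer: 3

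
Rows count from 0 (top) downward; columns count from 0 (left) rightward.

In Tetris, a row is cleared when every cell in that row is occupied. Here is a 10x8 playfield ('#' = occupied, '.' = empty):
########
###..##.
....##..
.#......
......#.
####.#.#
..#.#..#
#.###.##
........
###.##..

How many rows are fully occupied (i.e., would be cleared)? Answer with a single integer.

Check each row:
  row 0: 0 empty cells -> FULL (clear)
  row 1: 3 empty cells -> not full
  row 2: 6 empty cells -> not full
  row 3: 7 empty cells -> not full
  row 4: 7 empty cells -> not full
  row 5: 2 empty cells -> not full
  row 6: 5 empty cells -> not full
  row 7: 2 empty cells -> not full
  row 8: 8 empty cells -> not full
  row 9: 3 empty cells -> not full
Total rows cleared: 1

Answer: 1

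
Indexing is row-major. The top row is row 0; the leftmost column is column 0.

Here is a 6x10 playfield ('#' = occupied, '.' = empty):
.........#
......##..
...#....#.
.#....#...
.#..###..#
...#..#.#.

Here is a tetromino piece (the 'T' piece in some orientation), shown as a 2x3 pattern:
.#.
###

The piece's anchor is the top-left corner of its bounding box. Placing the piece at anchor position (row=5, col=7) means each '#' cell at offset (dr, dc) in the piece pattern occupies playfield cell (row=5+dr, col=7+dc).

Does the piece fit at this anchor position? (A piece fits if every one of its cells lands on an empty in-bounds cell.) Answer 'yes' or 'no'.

Check each piece cell at anchor (5, 7):
  offset (0,1) -> (5,8): occupied ('#') -> FAIL
  offset (1,0) -> (6,7): out of bounds -> FAIL
  offset (1,1) -> (6,8): out of bounds -> FAIL
  offset (1,2) -> (6,9): out of bounds -> FAIL
All cells valid: no

Answer: no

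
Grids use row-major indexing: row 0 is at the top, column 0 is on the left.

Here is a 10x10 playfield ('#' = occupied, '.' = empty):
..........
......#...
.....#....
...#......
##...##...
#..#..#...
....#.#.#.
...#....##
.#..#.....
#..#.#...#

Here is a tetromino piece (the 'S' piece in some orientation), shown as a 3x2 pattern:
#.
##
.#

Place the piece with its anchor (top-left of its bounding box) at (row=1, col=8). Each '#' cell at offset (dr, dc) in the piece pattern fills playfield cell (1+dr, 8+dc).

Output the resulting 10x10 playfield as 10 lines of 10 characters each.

Fill (1+0,8+0) = (1,8)
Fill (1+1,8+0) = (2,8)
Fill (1+1,8+1) = (2,9)
Fill (1+2,8+1) = (3,9)

Answer: ..........
......#.#.
.....#..##
...#.....#
##...##...
#..#..#...
....#.#.#.
...#....##
.#..#.....
#..#.#...#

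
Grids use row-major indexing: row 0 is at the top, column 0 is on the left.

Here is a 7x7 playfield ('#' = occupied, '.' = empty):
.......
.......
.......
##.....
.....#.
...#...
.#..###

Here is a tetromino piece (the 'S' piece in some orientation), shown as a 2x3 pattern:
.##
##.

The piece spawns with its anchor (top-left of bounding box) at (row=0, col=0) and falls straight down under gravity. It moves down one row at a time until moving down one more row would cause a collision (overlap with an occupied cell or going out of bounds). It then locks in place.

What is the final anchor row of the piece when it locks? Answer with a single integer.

Spawn at (row=0, col=0). Try each row:
  row 0: fits
  row 1: fits
  row 2: blocked -> lock at row 1

Answer: 1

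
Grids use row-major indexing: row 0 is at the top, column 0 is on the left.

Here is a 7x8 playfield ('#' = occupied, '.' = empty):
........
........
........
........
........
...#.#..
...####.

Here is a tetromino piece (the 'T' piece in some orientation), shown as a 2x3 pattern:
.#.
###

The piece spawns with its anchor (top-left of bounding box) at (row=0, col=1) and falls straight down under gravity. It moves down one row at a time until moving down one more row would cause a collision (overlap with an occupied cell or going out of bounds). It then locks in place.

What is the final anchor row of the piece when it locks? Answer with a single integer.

Spawn at (row=0, col=1). Try each row:
  row 0: fits
  row 1: fits
  row 2: fits
  row 3: fits
  row 4: blocked -> lock at row 3

Answer: 3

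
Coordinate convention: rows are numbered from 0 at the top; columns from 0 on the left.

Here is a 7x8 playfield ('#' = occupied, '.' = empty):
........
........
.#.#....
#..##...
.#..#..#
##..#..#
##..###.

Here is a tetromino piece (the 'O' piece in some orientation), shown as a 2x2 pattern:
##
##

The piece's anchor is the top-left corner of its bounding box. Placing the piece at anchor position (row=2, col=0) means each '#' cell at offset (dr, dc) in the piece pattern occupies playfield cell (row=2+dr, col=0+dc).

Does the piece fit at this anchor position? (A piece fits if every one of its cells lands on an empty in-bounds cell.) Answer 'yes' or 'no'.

Check each piece cell at anchor (2, 0):
  offset (0,0) -> (2,0): empty -> OK
  offset (0,1) -> (2,1): occupied ('#') -> FAIL
  offset (1,0) -> (3,0): occupied ('#') -> FAIL
  offset (1,1) -> (3,1): empty -> OK
All cells valid: no

Answer: no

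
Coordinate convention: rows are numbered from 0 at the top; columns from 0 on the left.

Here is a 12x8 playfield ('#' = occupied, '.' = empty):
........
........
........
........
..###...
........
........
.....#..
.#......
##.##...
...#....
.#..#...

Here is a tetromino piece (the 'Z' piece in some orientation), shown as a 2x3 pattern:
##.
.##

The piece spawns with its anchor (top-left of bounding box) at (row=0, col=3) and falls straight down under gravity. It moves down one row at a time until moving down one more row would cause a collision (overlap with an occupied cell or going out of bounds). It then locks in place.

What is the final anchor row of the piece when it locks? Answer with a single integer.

Spawn at (row=0, col=3). Try each row:
  row 0: fits
  row 1: fits
  row 2: fits
  row 3: blocked -> lock at row 2

Answer: 2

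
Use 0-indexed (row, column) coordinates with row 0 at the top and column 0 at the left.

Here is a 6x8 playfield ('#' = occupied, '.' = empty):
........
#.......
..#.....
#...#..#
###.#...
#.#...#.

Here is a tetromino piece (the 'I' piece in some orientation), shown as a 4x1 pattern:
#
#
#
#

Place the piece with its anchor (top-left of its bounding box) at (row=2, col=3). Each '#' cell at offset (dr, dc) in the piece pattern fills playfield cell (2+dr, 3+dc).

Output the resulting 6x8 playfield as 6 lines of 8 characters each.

Answer: ........
#.......
..##....
#..##..#
#####...
#.##..#.

Derivation:
Fill (2+0,3+0) = (2,3)
Fill (2+1,3+0) = (3,3)
Fill (2+2,3+0) = (4,3)
Fill (2+3,3+0) = (5,3)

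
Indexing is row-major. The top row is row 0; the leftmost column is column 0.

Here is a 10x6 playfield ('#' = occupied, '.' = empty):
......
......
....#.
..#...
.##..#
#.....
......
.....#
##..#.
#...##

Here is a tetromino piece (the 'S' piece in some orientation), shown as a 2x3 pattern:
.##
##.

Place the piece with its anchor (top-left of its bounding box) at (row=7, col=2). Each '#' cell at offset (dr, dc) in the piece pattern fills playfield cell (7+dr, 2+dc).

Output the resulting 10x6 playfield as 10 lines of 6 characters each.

Fill (7+0,2+1) = (7,3)
Fill (7+0,2+2) = (7,4)
Fill (7+1,2+0) = (8,2)
Fill (7+1,2+1) = (8,3)

Answer: ......
......
....#.
..#...
.##..#
#.....
......
...###
#####.
#...##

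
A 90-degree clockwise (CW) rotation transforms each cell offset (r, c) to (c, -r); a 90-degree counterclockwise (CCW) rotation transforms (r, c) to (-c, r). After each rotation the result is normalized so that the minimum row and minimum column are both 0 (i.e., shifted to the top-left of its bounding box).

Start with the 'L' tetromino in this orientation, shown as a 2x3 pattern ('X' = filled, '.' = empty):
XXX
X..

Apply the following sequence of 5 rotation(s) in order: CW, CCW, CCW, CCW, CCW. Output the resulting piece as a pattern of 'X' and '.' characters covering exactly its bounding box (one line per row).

Answer: XX
.X
.X

Derivation:
Start:
XXX
X..
After rotation 1 (CW):
XX
.X
.X
After rotation 2 (CCW):
XXX
X..
After rotation 3 (CCW):
X.
X.
XX
After rotation 4 (CCW):
..X
XXX
After rotation 5 (CCW):
XX
.X
.X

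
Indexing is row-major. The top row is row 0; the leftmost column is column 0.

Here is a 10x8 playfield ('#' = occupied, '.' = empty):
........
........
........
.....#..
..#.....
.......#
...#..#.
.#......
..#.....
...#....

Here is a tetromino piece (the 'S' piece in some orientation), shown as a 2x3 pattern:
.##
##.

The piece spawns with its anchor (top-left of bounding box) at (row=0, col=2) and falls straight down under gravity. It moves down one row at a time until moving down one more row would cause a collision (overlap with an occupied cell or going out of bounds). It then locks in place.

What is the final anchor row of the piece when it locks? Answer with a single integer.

Spawn at (row=0, col=2). Try each row:
  row 0: fits
  row 1: fits
  row 2: fits
  row 3: blocked -> lock at row 2

Answer: 2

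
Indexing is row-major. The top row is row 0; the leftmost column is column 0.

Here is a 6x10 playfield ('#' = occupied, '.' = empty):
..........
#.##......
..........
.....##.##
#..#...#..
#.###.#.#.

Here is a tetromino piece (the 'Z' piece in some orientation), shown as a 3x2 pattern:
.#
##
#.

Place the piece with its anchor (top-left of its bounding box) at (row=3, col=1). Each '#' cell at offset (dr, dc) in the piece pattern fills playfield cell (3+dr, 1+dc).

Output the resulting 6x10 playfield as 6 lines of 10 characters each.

Fill (3+0,1+1) = (3,2)
Fill (3+1,1+0) = (4,1)
Fill (3+1,1+1) = (4,2)
Fill (3+2,1+0) = (5,1)

Answer: ..........
#.##......
..........
..#..##.##
####...#..
#####.#.#.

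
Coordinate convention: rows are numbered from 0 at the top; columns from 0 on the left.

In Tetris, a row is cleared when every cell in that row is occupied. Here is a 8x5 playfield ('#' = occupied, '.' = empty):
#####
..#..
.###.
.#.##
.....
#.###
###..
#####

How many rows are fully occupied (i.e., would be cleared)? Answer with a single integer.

Answer: 2

Derivation:
Check each row:
  row 0: 0 empty cells -> FULL (clear)
  row 1: 4 empty cells -> not full
  row 2: 2 empty cells -> not full
  row 3: 2 empty cells -> not full
  row 4: 5 empty cells -> not full
  row 5: 1 empty cell -> not full
  row 6: 2 empty cells -> not full
  row 7: 0 empty cells -> FULL (clear)
Total rows cleared: 2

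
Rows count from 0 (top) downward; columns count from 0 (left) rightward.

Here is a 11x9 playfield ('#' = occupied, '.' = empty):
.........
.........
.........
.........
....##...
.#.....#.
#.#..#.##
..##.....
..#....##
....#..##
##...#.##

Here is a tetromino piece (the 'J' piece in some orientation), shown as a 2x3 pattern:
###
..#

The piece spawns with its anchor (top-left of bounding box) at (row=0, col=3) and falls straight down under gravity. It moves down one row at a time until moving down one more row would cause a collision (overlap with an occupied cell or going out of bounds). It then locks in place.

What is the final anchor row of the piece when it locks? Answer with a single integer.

Answer: 2

Derivation:
Spawn at (row=0, col=3). Try each row:
  row 0: fits
  row 1: fits
  row 2: fits
  row 3: blocked -> lock at row 2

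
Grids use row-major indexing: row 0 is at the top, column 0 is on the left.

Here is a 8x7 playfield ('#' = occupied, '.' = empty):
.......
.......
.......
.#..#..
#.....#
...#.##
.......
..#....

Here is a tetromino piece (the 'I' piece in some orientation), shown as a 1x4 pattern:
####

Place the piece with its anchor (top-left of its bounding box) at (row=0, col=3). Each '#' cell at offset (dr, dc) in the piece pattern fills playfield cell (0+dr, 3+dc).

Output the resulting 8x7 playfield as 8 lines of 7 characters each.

Fill (0+0,3+0) = (0,3)
Fill (0+0,3+1) = (0,4)
Fill (0+0,3+2) = (0,5)
Fill (0+0,3+3) = (0,6)

Answer: ...####
.......
.......
.#..#..
#.....#
...#.##
.......
..#....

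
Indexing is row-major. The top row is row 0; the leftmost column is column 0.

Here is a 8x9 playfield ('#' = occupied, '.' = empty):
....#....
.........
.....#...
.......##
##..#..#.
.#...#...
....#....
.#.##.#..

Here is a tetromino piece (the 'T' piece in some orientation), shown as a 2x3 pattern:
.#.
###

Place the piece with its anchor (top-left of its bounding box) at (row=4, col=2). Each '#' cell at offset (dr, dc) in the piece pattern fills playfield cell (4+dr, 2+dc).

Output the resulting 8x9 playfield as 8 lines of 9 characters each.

Fill (4+0,2+1) = (4,3)
Fill (4+1,2+0) = (5,2)
Fill (4+1,2+1) = (5,3)
Fill (4+1,2+2) = (5,4)

Answer: ....#....
.........
.....#...
.......##
##.##..#.
.#####...
....#....
.#.##.#..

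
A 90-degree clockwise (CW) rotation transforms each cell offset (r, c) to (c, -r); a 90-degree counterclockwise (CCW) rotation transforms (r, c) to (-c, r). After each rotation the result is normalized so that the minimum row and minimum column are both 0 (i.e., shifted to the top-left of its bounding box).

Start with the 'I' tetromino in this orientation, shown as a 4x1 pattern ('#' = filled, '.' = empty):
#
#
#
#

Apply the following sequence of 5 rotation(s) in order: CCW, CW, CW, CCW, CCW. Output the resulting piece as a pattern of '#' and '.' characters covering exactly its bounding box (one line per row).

Start:
#
#
#
#
After rotation 1 (CCW):
####
After rotation 2 (CW):
#
#
#
#
After rotation 3 (CW):
####
After rotation 4 (CCW):
#
#
#
#
After rotation 5 (CCW):
####

Answer: ####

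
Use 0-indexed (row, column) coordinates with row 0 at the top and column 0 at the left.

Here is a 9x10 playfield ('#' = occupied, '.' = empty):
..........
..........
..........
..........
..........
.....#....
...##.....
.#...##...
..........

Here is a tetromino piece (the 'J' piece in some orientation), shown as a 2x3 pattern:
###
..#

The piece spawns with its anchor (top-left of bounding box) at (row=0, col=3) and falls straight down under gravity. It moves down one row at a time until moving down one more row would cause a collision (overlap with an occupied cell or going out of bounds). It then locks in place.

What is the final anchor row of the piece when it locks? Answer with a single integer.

Spawn at (row=0, col=3). Try each row:
  row 0: fits
  row 1: fits
  row 2: fits
  row 3: fits
  row 4: blocked -> lock at row 3

Answer: 3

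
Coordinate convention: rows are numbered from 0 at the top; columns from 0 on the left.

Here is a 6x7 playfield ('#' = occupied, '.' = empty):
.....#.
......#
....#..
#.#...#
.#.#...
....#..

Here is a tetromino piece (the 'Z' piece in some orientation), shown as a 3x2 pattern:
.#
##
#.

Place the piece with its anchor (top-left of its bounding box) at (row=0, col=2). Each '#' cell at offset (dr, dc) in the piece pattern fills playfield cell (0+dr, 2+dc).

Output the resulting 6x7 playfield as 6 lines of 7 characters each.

Fill (0+0,2+1) = (0,3)
Fill (0+1,2+0) = (1,2)
Fill (0+1,2+1) = (1,3)
Fill (0+2,2+0) = (2,2)

Answer: ...#.#.
..##..#
..#.#..
#.#...#
.#.#...
....#..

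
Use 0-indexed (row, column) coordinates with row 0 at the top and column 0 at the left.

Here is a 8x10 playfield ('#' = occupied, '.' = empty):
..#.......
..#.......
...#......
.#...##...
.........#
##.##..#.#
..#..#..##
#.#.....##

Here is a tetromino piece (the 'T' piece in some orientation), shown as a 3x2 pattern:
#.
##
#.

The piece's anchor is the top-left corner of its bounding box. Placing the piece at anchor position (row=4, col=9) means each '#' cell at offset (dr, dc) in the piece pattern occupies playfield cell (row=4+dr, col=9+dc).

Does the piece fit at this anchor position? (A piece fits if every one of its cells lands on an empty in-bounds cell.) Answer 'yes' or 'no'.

Answer: no

Derivation:
Check each piece cell at anchor (4, 9):
  offset (0,0) -> (4,9): occupied ('#') -> FAIL
  offset (1,0) -> (5,9): occupied ('#') -> FAIL
  offset (1,1) -> (5,10): out of bounds -> FAIL
  offset (2,0) -> (6,9): occupied ('#') -> FAIL
All cells valid: no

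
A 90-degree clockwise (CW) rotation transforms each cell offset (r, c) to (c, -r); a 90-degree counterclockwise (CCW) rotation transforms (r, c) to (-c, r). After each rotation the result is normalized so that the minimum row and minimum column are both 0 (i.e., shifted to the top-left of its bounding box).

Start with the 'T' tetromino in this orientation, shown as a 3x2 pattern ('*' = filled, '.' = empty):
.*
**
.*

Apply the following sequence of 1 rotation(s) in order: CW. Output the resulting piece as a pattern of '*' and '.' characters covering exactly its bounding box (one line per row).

Answer: .*.
***

Derivation:
Start:
.*
**
.*
After rotation 1 (CW):
.*.
***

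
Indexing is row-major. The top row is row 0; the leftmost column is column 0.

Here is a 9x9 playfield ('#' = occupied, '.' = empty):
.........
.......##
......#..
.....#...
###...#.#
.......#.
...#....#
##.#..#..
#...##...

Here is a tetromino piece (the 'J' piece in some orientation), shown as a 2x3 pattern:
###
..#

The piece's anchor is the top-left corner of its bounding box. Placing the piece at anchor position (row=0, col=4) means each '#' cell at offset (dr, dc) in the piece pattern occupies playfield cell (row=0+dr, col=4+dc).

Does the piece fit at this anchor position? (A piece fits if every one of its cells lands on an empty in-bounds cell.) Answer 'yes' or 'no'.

Check each piece cell at anchor (0, 4):
  offset (0,0) -> (0,4): empty -> OK
  offset (0,1) -> (0,5): empty -> OK
  offset (0,2) -> (0,6): empty -> OK
  offset (1,2) -> (1,6): empty -> OK
All cells valid: yes

Answer: yes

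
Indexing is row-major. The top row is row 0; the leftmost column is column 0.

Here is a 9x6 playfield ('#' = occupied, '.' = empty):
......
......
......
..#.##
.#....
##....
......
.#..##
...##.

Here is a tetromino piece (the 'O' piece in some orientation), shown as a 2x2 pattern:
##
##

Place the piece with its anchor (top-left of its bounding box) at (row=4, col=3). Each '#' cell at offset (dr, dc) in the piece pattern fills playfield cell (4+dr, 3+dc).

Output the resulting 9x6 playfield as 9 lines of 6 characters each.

Answer: ......
......
......
..#.##
.#.##.
##.##.
......
.#..##
...##.

Derivation:
Fill (4+0,3+0) = (4,3)
Fill (4+0,3+1) = (4,4)
Fill (4+1,3+0) = (5,3)
Fill (4+1,3+1) = (5,4)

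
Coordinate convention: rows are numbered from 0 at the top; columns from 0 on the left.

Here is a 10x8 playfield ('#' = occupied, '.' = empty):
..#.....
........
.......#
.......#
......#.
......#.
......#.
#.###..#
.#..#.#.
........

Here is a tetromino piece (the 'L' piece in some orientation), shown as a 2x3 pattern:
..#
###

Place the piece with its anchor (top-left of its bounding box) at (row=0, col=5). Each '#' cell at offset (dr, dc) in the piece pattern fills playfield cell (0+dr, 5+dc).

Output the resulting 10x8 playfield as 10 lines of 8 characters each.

Fill (0+0,5+2) = (0,7)
Fill (0+1,5+0) = (1,5)
Fill (0+1,5+1) = (1,6)
Fill (0+1,5+2) = (1,7)

Answer: ..#....#
.....###
.......#
.......#
......#.
......#.
......#.
#.###..#
.#..#.#.
........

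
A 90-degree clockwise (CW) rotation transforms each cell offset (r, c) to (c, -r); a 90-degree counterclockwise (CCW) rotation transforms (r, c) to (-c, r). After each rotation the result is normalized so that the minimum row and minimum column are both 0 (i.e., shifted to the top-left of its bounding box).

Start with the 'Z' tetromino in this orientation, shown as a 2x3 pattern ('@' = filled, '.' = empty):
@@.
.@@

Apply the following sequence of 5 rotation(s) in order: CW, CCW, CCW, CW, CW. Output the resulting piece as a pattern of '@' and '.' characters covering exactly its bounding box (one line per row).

Answer: .@
@@
@.

Derivation:
Start:
@@.
.@@
After rotation 1 (CW):
.@
@@
@.
After rotation 2 (CCW):
@@.
.@@
After rotation 3 (CCW):
.@
@@
@.
After rotation 4 (CW):
@@.
.@@
After rotation 5 (CW):
.@
@@
@.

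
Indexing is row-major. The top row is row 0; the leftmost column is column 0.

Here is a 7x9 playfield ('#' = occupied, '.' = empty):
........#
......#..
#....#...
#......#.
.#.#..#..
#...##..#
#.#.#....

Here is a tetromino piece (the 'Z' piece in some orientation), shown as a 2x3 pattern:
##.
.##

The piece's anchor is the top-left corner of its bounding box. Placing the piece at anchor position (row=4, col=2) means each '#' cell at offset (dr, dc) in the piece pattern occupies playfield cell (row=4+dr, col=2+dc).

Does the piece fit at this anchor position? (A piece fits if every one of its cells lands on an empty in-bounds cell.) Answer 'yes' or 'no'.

Answer: no

Derivation:
Check each piece cell at anchor (4, 2):
  offset (0,0) -> (4,2): empty -> OK
  offset (0,1) -> (4,3): occupied ('#') -> FAIL
  offset (1,1) -> (5,3): empty -> OK
  offset (1,2) -> (5,4): occupied ('#') -> FAIL
All cells valid: no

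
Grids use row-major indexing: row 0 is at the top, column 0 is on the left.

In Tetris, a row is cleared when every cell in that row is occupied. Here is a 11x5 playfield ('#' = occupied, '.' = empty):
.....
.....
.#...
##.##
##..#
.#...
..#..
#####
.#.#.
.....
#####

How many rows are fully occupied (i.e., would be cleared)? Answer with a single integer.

Check each row:
  row 0: 5 empty cells -> not full
  row 1: 5 empty cells -> not full
  row 2: 4 empty cells -> not full
  row 3: 1 empty cell -> not full
  row 4: 2 empty cells -> not full
  row 5: 4 empty cells -> not full
  row 6: 4 empty cells -> not full
  row 7: 0 empty cells -> FULL (clear)
  row 8: 3 empty cells -> not full
  row 9: 5 empty cells -> not full
  row 10: 0 empty cells -> FULL (clear)
Total rows cleared: 2

Answer: 2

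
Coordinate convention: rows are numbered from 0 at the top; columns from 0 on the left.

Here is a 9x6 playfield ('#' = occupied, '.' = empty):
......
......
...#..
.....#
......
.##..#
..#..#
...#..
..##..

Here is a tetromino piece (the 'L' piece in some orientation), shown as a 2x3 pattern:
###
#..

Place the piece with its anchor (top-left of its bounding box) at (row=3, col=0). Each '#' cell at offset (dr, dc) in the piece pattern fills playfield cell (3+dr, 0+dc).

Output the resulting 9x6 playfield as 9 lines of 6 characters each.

Answer: ......
......
...#..
###..#
#.....
.##..#
..#..#
...#..
..##..

Derivation:
Fill (3+0,0+0) = (3,0)
Fill (3+0,0+1) = (3,1)
Fill (3+0,0+2) = (3,2)
Fill (3+1,0+0) = (4,0)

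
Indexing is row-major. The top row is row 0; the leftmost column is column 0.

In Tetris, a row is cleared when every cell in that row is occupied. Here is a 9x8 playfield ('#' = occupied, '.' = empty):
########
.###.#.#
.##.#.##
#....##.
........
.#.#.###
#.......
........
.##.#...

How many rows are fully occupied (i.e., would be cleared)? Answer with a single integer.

Check each row:
  row 0: 0 empty cells -> FULL (clear)
  row 1: 3 empty cells -> not full
  row 2: 3 empty cells -> not full
  row 3: 5 empty cells -> not full
  row 4: 8 empty cells -> not full
  row 5: 3 empty cells -> not full
  row 6: 7 empty cells -> not full
  row 7: 8 empty cells -> not full
  row 8: 5 empty cells -> not full
Total rows cleared: 1

Answer: 1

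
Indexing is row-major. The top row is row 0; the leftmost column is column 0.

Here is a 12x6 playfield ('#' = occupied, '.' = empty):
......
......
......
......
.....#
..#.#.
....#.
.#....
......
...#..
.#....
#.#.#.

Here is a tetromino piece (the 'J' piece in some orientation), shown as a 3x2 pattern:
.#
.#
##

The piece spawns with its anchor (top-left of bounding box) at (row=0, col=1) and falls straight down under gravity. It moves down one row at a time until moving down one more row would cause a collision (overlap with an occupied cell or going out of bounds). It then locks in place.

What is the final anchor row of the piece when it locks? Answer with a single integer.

Spawn at (row=0, col=1). Try each row:
  row 0: fits
  row 1: fits
  row 2: fits
  row 3: blocked -> lock at row 2

Answer: 2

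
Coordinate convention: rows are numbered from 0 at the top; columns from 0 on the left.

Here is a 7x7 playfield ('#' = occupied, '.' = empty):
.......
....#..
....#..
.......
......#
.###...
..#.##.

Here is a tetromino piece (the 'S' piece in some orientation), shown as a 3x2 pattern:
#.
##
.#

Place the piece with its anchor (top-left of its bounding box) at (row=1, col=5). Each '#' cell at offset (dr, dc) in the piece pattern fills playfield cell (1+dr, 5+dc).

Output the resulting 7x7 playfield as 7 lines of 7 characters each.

Fill (1+0,5+0) = (1,5)
Fill (1+1,5+0) = (2,5)
Fill (1+1,5+1) = (2,6)
Fill (1+2,5+1) = (3,6)

Answer: .......
....##.
....###
......#
......#
.###...
..#.##.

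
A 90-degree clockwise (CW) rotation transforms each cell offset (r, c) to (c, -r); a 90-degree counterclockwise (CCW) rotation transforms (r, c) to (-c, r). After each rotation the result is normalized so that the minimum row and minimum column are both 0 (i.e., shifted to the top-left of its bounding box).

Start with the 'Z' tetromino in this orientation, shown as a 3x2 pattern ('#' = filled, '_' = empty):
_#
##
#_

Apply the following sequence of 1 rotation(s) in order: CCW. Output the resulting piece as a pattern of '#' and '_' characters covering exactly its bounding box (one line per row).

Answer: ##_
_##

Derivation:
Start:
_#
##
#_
After rotation 1 (CCW):
##_
_##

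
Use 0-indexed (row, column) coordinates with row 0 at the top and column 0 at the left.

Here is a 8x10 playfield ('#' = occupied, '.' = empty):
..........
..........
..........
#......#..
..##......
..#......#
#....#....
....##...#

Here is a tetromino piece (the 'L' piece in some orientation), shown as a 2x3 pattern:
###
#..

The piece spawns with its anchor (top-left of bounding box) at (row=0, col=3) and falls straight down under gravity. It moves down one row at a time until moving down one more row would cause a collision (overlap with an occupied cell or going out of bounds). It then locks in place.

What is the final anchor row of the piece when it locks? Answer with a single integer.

Spawn at (row=0, col=3). Try each row:
  row 0: fits
  row 1: fits
  row 2: fits
  row 3: blocked -> lock at row 2

Answer: 2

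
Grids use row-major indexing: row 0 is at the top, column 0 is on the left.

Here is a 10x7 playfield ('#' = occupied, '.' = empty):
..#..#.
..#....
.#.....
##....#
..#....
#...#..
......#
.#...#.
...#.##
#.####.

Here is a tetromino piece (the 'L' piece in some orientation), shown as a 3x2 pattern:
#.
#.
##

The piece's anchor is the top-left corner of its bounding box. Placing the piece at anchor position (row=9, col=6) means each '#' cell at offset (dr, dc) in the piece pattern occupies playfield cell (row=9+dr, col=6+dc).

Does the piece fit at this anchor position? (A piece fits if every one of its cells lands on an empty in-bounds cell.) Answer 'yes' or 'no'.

Answer: no

Derivation:
Check each piece cell at anchor (9, 6):
  offset (0,0) -> (9,6): empty -> OK
  offset (1,0) -> (10,6): out of bounds -> FAIL
  offset (2,0) -> (11,6): out of bounds -> FAIL
  offset (2,1) -> (11,7): out of bounds -> FAIL
All cells valid: no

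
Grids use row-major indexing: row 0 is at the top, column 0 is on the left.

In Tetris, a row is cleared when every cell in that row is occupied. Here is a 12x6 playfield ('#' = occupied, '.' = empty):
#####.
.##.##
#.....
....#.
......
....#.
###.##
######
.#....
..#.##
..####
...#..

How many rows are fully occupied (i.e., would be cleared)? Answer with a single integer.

Answer: 1

Derivation:
Check each row:
  row 0: 1 empty cell -> not full
  row 1: 2 empty cells -> not full
  row 2: 5 empty cells -> not full
  row 3: 5 empty cells -> not full
  row 4: 6 empty cells -> not full
  row 5: 5 empty cells -> not full
  row 6: 1 empty cell -> not full
  row 7: 0 empty cells -> FULL (clear)
  row 8: 5 empty cells -> not full
  row 9: 3 empty cells -> not full
  row 10: 2 empty cells -> not full
  row 11: 5 empty cells -> not full
Total rows cleared: 1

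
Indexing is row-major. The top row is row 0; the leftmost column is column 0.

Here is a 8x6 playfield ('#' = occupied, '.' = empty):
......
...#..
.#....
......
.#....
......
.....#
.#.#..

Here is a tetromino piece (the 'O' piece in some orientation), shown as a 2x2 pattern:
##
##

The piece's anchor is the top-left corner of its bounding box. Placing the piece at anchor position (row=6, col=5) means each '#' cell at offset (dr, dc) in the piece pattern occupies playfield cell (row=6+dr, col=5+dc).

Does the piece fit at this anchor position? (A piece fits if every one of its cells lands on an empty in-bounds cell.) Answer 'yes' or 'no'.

Check each piece cell at anchor (6, 5):
  offset (0,0) -> (6,5): occupied ('#') -> FAIL
  offset (0,1) -> (6,6): out of bounds -> FAIL
  offset (1,0) -> (7,5): empty -> OK
  offset (1,1) -> (7,6): out of bounds -> FAIL
All cells valid: no

Answer: no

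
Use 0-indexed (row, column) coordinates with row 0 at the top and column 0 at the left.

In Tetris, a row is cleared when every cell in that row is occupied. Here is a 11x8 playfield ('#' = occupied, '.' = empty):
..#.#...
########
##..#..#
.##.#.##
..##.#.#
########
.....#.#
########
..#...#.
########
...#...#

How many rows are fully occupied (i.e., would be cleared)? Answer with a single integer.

Answer: 4

Derivation:
Check each row:
  row 0: 6 empty cells -> not full
  row 1: 0 empty cells -> FULL (clear)
  row 2: 4 empty cells -> not full
  row 3: 3 empty cells -> not full
  row 4: 4 empty cells -> not full
  row 5: 0 empty cells -> FULL (clear)
  row 6: 6 empty cells -> not full
  row 7: 0 empty cells -> FULL (clear)
  row 8: 6 empty cells -> not full
  row 9: 0 empty cells -> FULL (clear)
  row 10: 6 empty cells -> not full
Total rows cleared: 4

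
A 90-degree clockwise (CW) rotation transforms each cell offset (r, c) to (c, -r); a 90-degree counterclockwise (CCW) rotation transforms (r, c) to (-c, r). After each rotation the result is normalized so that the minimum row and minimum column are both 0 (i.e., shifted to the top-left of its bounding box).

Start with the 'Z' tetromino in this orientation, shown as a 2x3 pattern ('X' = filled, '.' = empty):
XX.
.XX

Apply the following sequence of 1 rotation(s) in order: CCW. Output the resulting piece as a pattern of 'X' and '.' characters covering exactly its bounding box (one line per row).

Answer: .X
XX
X.

Derivation:
Start:
XX.
.XX
After rotation 1 (CCW):
.X
XX
X.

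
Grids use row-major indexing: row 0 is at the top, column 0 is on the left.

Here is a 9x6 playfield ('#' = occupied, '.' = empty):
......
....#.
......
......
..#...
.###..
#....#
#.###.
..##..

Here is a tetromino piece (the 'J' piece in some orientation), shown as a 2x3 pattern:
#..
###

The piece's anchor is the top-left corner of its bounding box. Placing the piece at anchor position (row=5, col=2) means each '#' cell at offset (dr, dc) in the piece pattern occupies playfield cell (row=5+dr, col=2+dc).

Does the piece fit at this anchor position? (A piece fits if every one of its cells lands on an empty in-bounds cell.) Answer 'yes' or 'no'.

Answer: no

Derivation:
Check each piece cell at anchor (5, 2):
  offset (0,0) -> (5,2): occupied ('#') -> FAIL
  offset (1,0) -> (6,2): empty -> OK
  offset (1,1) -> (6,3): empty -> OK
  offset (1,2) -> (6,4): empty -> OK
All cells valid: no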